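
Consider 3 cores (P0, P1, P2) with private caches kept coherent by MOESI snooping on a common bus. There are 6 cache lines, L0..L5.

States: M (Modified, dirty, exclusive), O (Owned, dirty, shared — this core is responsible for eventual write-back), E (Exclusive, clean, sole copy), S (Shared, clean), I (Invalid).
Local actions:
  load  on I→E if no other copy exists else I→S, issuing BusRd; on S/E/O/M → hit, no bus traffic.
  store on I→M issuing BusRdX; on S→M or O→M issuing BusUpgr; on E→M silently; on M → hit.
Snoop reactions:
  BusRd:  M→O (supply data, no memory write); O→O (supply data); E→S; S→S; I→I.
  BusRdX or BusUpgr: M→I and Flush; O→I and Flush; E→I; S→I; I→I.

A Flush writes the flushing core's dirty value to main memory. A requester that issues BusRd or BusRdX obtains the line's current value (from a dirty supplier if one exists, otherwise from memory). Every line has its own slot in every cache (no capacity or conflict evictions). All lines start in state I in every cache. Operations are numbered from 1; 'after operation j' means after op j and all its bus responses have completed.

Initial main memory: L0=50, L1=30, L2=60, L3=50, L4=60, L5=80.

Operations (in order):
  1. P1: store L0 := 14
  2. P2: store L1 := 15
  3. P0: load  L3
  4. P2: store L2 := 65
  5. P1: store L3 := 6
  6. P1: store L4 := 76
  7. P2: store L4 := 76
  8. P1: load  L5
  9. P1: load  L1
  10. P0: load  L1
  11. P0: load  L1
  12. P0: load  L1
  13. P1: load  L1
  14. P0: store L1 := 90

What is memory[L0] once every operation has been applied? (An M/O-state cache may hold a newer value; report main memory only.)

memory[L0] = 50

1. P1: store L0 := 14  bus=[BusRdX]  L0: P0=I P1=M P2=I  mem[L0]=50
2. P2: store L1 := 15  bus=[BusRdX]  L1: P0=I P1=I P2=M  mem[L1]=30
3. P0: load  L3  bus=[BusRd]  L3: P0=E P1=I P2=I  mem[L3]=50
4. P2: store L2 := 65  bus=[BusRdX]  L2: P0=I P1=I P2=M  mem[L2]=60
5. P1: store L3 := 6  bus=[BusRdX]  L3: P0=I P1=M P2=I  mem[L3]=50
6. P1: store L4 := 76  bus=[BusRdX]  L4: P0=I P1=M P2=I  mem[L4]=60
7. P2: store L4 := 76  bus=[BusRdX,Flush]  L4: P0=I P1=I P2=M  mem[L4]=76
8. P1: load  L5  bus=[BusRd]  L5: P0=I P1=E P2=I  mem[L5]=80
9. P1: load  L1  bus=[BusRd]  L1: P0=I P1=S P2=O  mem[L1]=30
10. P0: load  L1  bus=[BusRd]  L1: P0=S P1=S P2=O  mem[L1]=30
11. P0: load  L1  bus=[-]  L1: P0=S P1=S P2=O  mem[L1]=30
12. P0: load  L1  bus=[-]  L1: P0=S P1=S P2=O  mem[L1]=30
13. P1: load  L1  bus=[-]  L1: P0=S P1=S P2=O  mem[L1]=30
14. P0: store L1 := 90  bus=[BusUpgr,Flush]  L1: P0=M P1=I P2=I  mem[L1]=15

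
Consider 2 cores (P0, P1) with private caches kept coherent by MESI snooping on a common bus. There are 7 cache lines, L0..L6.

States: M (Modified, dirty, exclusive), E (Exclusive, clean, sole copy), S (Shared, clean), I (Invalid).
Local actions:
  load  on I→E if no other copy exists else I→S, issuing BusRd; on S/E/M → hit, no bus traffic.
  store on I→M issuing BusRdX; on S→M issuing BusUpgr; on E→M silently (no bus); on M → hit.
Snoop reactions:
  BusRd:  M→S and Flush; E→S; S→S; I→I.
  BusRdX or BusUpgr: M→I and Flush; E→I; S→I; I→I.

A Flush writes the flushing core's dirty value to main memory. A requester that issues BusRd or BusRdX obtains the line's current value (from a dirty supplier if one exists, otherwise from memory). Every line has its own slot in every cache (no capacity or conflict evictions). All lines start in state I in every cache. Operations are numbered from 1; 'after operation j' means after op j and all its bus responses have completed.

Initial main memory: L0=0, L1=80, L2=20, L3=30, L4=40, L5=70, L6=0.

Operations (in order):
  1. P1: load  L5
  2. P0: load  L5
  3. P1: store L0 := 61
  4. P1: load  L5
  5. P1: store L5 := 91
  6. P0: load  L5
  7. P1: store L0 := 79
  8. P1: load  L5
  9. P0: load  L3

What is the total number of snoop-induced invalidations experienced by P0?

1. P1: load  L5  bus=[BusRd]  L5: P0=I P1=E  mem[L5]=70
2. P0: load  L5  bus=[BusRd]  L5: P0=S P1=S  mem[L5]=70
3. P1: store L0 := 61  bus=[BusRdX]  L0: P0=I P1=M  mem[L0]=0
4. P1: load  L5  bus=[-]  L5: P0=S P1=S  mem[L5]=70
5. P1: store L5 := 91  bus=[BusUpgr]  L5: P0=I P1=M  mem[L5]=70
6. P0: load  L5  bus=[BusRd,Flush]  L5: P0=S P1=S  mem[L5]=91
7. P1: store L0 := 79  bus=[-]  L0: P0=I P1=M  mem[L0]=0
8. P1: load  L5  bus=[-]  L5: P0=S P1=S  mem[L5]=91
9. P0: load  L3  bus=[BusRd]  L3: P0=E P1=I  mem[L3]=30

invalidations = 1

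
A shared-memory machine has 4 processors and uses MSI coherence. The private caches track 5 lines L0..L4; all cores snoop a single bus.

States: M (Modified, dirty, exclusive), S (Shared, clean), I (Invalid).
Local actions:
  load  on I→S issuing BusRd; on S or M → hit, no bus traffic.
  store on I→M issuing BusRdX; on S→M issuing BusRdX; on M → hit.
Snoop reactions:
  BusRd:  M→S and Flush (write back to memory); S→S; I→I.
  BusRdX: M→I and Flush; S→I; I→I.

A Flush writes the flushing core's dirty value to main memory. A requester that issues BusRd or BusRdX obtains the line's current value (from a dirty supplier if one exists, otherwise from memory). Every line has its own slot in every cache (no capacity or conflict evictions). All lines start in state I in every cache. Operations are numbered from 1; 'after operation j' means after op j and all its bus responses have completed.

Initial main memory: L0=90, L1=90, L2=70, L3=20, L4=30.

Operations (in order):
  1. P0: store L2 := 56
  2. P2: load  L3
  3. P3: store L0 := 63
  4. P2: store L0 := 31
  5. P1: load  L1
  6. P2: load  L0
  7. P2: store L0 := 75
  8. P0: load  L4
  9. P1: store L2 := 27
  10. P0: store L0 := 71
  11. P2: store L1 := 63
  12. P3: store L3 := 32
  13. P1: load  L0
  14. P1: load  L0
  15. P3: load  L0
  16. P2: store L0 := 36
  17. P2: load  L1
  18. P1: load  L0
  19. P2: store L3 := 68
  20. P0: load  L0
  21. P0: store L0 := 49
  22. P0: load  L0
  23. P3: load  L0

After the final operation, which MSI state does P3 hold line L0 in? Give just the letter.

[1] P0: store L2 := 56 | P0:M(56), P1:I, P2:I, P3:I | bus: BusRdX
[2] P2: load  L3 | P0:I, P1:I, P2:S(20), P3:I | bus: BusRd
[3] P3: store L0 := 63 | P0:I, P1:I, P2:I, P3:M(63) | bus: BusRdX
[4] P2: store L0 := 31 | P0:I, P1:I, P2:M(31), P3:I | bus: BusRdX,Flush
[5] P1: load  L1 | P0:I, P1:S(90), P2:I, P3:I | bus: BusRd
[6] P2: load  L0 | P0:I, P1:I, P2:M(31), P3:I | bus: none
[7] P2: store L0 := 75 | P0:I, P1:I, P2:M(75), P3:I | bus: none
[8] P0: load  L4 | P0:S(30), P1:I, P2:I, P3:I | bus: BusRd
[9] P1: store L2 := 27 | P0:I, P1:M(27), P2:I, P3:I | bus: BusRdX,Flush
[10] P0: store L0 := 71 | P0:M(71), P1:I, P2:I, P3:I | bus: BusRdX,Flush
[11] P2: store L1 := 63 | P0:I, P1:I, P2:M(63), P3:I | bus: BusRdX
[12] P3: store L3 := 32 | P0:I, P1:I, P2:I, P3:M(32) | bus: BusRdX
[13] P1: load  L0 | P0:S(71), P1:S(71), P2:I, P3:I | bus: BusRd,Flush
[14] P1: load  L0 | P0:S(71), P1:S(71), P2:I, P3:I | bus: none
[15] P3: load  L0 | P0:S(71), P1:S(71), P2:I, P3:S(71) | bus: BusRd
[16] P2: store L0 := 36 | P0:I, P1:I, P2:M(36), P3:I | bus: BusRdX
[17] P2: load  L1 | P0:I, P1:I, P2:M(63), P3:I | bus: none
[18] P1: load  L0 | P0:I, P1:S(36), P2:S(36), P3:I | bus: BusRd,Flush
[19] P2: store L3 := 68 | P0:I, P1:I, P2:M(68), P3:I | bus: BusRdX,Flush
[20] P0: load  L0 | P0:S(36), P1:S(36), P2:S(36), P3:I | bus: BusRd
[21] P0: store L0 := 49 | P0:M(49), P1:I, P2:I, P3:I | bus: BusRdX
[22] P0: load  L0 | P0:M(49), P1:I, P2:I, P3:I | bus: none
[23] P3: load  L0 | P0:S(49), P1:I, P2:I, P3:S(49) | bus: BusRd,Flush

state = S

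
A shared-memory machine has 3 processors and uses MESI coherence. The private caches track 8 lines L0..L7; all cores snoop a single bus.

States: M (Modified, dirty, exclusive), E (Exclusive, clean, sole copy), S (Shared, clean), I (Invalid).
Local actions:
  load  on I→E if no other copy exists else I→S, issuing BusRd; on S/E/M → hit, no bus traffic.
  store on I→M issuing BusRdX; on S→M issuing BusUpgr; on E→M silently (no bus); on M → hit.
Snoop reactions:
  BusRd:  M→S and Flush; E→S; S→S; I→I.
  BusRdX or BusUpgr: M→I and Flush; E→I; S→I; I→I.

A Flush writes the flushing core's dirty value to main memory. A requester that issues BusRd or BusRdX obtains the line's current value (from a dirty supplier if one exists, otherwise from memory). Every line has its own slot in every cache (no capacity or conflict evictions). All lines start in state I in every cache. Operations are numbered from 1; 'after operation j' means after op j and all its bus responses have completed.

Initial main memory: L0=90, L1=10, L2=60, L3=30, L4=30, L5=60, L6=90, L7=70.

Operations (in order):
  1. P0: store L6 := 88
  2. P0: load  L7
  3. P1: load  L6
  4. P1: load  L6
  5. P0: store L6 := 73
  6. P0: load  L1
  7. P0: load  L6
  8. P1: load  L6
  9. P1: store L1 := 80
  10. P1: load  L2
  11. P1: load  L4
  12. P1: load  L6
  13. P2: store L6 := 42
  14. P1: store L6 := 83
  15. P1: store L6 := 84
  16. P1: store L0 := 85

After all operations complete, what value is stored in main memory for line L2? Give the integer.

  op1 P0: store L6 := 88 → M/I/I on L6; bus BusRdX; mem=90
  op2 P0: load  L7 → E/I/I on L7; bus BusRd; mem=70
  op3 P1: load  L6 → S/S/I on L6; bus BusRd Flush; mem=88
  op4 P1: load  L6 → S/S/I on L6; bus (none); mem=88
  op5 P0: store L6 := 73 → M/I/I on L6; bus BusUpgr; mem=88
  op6 P0: load  L1 → E/I/I on L1; bus BusRd; mem=10
  op7 P0: load  L6 → M/I/I on L6; bus (none); mem=88
  op8 P1: load  L6 → S/S/I on L6; bus BusRd Flush; mem=73
  op9 P1: store L1 := 80 → I/M/I on L1; bus BusRdX; mem=10
  op10 P1: load  L2 → I/E/I on L2; bus BusRd; mem=60
  op11 P1: load  L4 → I/E/I on L4; bus BusRd; mem=30
  op12 P1: load  L6 → S/S/I on L6; bus (none); mem=73
  op13 P2: store L6 := 42 → I/I/M on L6; bus BusRdX; mem=73
  op14 P1: store L6 := 83 → I/M/I on L6; bus BusRdX Flush; mem=42
  op15 P1: store L6 := 84 → I/M/I on L6; bus (none); mem=42
  op16 P1: store L0 := 85 → I/M/I on L0; bus BusRdX; mem=90

memory[L2] = 60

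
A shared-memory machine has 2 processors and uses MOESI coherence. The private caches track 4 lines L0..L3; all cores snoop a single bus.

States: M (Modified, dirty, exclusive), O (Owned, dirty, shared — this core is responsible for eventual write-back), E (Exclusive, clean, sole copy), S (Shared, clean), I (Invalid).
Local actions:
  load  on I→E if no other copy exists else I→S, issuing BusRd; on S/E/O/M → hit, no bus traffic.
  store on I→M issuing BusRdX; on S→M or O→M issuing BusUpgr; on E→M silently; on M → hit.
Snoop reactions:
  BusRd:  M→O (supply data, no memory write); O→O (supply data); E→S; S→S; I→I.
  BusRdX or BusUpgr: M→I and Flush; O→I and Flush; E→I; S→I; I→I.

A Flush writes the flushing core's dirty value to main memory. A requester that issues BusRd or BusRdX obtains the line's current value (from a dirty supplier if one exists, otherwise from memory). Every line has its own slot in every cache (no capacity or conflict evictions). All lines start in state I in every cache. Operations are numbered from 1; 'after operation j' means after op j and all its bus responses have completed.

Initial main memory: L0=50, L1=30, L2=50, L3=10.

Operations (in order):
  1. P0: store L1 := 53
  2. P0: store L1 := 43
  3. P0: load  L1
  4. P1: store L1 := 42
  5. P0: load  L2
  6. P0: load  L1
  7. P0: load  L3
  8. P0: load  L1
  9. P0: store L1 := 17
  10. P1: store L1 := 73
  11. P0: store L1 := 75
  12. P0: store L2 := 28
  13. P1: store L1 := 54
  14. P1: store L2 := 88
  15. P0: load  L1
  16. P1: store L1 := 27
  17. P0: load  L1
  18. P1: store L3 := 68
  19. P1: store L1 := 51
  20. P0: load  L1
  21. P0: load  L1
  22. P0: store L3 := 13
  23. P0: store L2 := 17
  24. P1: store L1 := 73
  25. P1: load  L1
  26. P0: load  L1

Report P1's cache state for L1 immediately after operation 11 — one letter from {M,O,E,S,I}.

1. P0: store L1 := 53  bus=[BusRdX]  L1: P0=M P1=I  mem[L1]=30
2. P0: store L1 := 43  bus=[-]  L1: P0=M P1=I  mem[L1]=30
3. P0: load  L1  bus=[-]  L1: P0=M P1=I  mem[L1]=30
4. P1: store L1 := 42  bus=[BusRdX,Flush]  L1: P0=I P1=M  mem[L1]=43
5. P0: load  L2  bus=[BusRd]  L2: P0=E P1=I  mem[L2]=50
6. P0: load  L1  bus=[BusRd]  L1: P0=S P1=O  mem[L1]=43
7. P0: load  L3  bus=[BusRd]  L3: P0=E P1=I  mem[L3]=10
8. P0: load  L1  bus=[-]  L1: P0=S P1=O  mem[L1]=43
9. P0: store L1 := 17  bus=[BusUpgr,Flush]  L1: P0=M P1=I  mem[L1]=42
10. P1: store L1 := 73  bus=[BusRdX,Flush]  L1: P0=I P1=M  mem[L1]=17
11. P0: store L1 := 75  bus=[BusRdX,Flush]  L1: P0=M P1=I  mem[L1]=73
12. P0: store L2 := 28  bus=[-]  L2: P0=M P1=I  mem[L2]=50
13. P1: store L1 := 54  bus=[BusRdX,Flush]  L1: P0=I P1=M  mem[L1]=75
14. P1: store L2 := 88  bus=[BusRdX,Flush]  L2: P0=I P1=M  mem[L2]=28
15. P0: load  L1  bus=[BusRd]  L1: P0=S P1=O  mem[L1]=75
16. P1: store L1 := 27  bus=[BusUpgr]  L1: P0=I P1=M  mem[L1]=75
17. P0: load  L1  bus=[BusRd]  L1: P0=S P1=O  mem[L1]=75
18. P1: store L3 := 68  bus=[BusRdX]  L3: P0=I P1=M  mem[L3]=10
19. P1: store L1 := 51  bus=[BusUpgr]  L1: P0=I P1=M  mem[L1]=75
20. P0: load  L1  bus=[BusRd]  L1: P0=S P1=O  mem[L1]=75
21. P0: load  L1  bus=[-]  L1: P0=S P1=O  mem[L1]=75
22. P0: store L3 := 13  bus=[BusRdX,Flush]  L3: P0=M P1=I  mem[L3]=68
23. P0: store L2 := 17  bus=[BusRdX,Flush]  L2: P0=M P1=I  mem[L2]=88
24. P1: store L1 := 73  bus=[BusUpgr]  L1: P0=I P1=M  mem[L1]=75
25. P1: load  L1  bus=[-]  L1: P0=I P1=M  mem[L1]=75
26. P0: load  L1  bus=[BusRd]  L1: P0=S P1=O  mem[L1]=75

state = I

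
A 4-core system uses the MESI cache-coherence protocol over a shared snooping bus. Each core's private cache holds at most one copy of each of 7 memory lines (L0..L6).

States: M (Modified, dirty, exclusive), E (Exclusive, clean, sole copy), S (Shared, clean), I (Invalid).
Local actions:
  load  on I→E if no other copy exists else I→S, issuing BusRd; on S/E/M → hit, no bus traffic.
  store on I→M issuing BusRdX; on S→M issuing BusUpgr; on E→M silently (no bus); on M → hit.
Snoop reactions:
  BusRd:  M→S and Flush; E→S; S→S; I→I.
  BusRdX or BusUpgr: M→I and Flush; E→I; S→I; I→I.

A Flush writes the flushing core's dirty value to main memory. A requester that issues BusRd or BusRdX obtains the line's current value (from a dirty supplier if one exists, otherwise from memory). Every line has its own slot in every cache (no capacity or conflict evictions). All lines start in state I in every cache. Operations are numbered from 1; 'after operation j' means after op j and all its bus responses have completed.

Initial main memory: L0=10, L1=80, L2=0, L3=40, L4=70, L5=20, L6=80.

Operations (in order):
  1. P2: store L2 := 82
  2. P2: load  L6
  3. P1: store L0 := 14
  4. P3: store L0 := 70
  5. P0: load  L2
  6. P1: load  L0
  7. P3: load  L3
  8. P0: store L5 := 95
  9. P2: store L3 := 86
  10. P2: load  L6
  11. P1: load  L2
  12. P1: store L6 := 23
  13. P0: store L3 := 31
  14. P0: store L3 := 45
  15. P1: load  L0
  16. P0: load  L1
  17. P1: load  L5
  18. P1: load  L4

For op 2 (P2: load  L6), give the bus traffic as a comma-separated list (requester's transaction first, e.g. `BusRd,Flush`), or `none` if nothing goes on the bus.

bus = BusRd

1. P2: store L2 := 82  bus=[BusRdX]  L2: P0=I P1=I P2=M P3=I  mem[L2]=0
2. P2: load  L6  bus=[BusRd]  L6: P0=I P1=I P2=E P3=I  mem[L6]=80
3. P1: store L0 := 14  bus=[BusRdX]  L0: P0=I P1=M P2=I P3=I  mem[L0]=10
4. P3: store L0 := 70  bus=[BusRdX,Flush]  L0: P0=I P1=I P2=I P3=M  mem[L0]=14
5. P0: load  L2  bus=[BusRd,Flush]  L2: P0=S P1=I P2=S P3=I  mem[L2]=82
6. P1: load  L0  bus=[BusRd,Flush]  L0: P0=I P1=S P2=I P3=S  mem[L0]=70
7. P3: load  L3  bus=[BusRd]  L3: P0=I P1=I P2=I P3=E  mem[L3]=40
8. P0: store L5 := 95  bus=[BusRdX]  L5: P0=M P1=I P2=I P3=I  mem[L5]=20
9. P2: store L3 := 86  bus=[BusRdX]  L3: P0=I P1=I P2=M P3=I  mem[L3]=40
10. P2: load  L6  bus=[-]  L6: P0=I P1=I P2=E P3=I  mem[L6]=80
11. P1: load  L2  bus=[BusRd]  L2: P0=S P1=S P2=S P3=I  mem[L2]=82
12. P1: store L6 := 23  bus=[BusRdX]  L6: P0=I P1=M P2=I P3=I  mem[L6]=80
13. P0: store L3 := 31  bus=[BusRdX,Flush]  L3: P0=M P1=I P2=I P3=I  mem[L3]=86
14. P0: store L3 := 45  bus=[-]  L3: P0=M P1=I P2=I P3=I  mem[L3]=86
15. P1: load  L0  bus=[-]  L0: P0=I P1=S P2=I P3=S  mem[L0]=70
16. P0: load  L1  bus=[BusRd]  L1: P0=E P1=I P2=I P3=I  mem[L1]=80
17. P1: load  L5  bus=[BusRd,Flush]  L5: P0=S P1=S P2=I P3=I  mem[L5]=95
18. P1: load  L4  bus=[BusRd]  L4: P0=I P1=E P2=I P3=I  mem[L4]=70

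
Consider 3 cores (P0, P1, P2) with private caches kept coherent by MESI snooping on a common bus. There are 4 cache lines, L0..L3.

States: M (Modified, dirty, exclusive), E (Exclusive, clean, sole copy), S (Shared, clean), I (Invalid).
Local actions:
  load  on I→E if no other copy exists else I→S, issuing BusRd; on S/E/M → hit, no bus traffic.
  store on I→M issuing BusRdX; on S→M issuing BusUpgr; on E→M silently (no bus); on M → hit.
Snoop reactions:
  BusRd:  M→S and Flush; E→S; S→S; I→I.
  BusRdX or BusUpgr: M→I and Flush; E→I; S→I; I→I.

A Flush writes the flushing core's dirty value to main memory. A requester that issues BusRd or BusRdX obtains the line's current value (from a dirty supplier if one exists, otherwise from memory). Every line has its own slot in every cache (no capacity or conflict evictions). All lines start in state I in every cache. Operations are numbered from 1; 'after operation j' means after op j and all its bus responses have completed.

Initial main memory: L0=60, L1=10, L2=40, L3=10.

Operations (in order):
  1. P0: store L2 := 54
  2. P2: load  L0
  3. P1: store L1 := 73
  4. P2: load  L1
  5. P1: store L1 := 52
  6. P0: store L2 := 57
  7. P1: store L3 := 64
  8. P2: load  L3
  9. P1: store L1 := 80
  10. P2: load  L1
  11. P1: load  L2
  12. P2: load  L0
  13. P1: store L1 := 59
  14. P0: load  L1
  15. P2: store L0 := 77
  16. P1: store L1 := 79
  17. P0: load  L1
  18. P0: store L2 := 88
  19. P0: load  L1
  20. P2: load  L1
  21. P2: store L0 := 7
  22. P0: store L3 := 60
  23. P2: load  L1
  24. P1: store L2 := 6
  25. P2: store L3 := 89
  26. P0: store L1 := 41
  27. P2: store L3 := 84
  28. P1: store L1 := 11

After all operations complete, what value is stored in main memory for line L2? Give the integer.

memory[L2] = 88

  op1 P0: store L2 := 54 → M/I/I on L2; bus BusRdX; mem=40
  op2 P2: load  L0 → I/I/E on L0; bus BusRd; mem=60
  op3 P1: store L1 := 73 → I/M/I on L1; bus BusRdX; mem=10
  op4 P2: load  L1 → I/S/S on L1; bus BusRd Flush; mem=73
  op5 P1: store L1 := 52 → I/M/I on L1; bus BusUpgr; mem=73
  op6 P0: store L2 := 57 → M/I/I on L2; bus (none); mem=40
  op7 P1: store L3 := 64 → I/M/I on L3; bus BusRdX; mem=10
  op8 P2: load  L3 → I/S/S on L3; bus BusRd Flush; mem=64
  op9 P1: store L1 := 80 → I/M/I on L1; bus (none); mem=73
  op10 P2: load  L1 → I/S/S on L1; bus BusRd Flush; mem=80
  op11 P1: load  L2 → S/S/I on L2; bus BusRd Flush; mem=57
  op12 P2: load  L0 → I/I/E on L0; bus (none); mem=60
  op13 P1: store L1 := 59 → I/M/I on L1; bus BusUpgr; mem=80
  op14 P0: load  L1 → S/S/I on L1; bus BusRd Flush; mem=59
  op15 P2: store L0 := 77 → I/I/M on L0; bus (none); mem=60
  op16 P1: store L1 := 79 → I/M/I on L1; bus BusUpgr; mem=59
  op17 P0: load  L1 → S/S/I on L1; bus BusRd Flush; mem=79
  op18 P0: store L2 := 88 → M/I/I on L2; bus BusUpgr; mem=57
  op19 P0: load  L1 → S/S/I on L1; bus (none); mem=79
  op20 P2: load  L1 → S/S/S on L1; bus BusRd; mem=79
  op21 P2: store L0 := 7 → I/I/M on L0; bus (none); mem=60
  op22 P0: store L3 := 60 → M/I/I on L3; bus BusRdX; mem=64
  op23 P2: load  L1 → S/S/S on L1; bus (none); mem=79
  op24 P1: store L2 := 6 → I/M/I on L2; bus BusRdX Flush; mem=88
  op25 P2: store L3 := 89 → I/I/M on L3; bus BusRdX Flush; mem=60
  op26 P0: store L1 := 41 → M/I/I on L1; bus BusUpgr; mem=79
  op27 P2: store L3 := 84 → I/I/M on L3; bus (none); mem=60
  op28 P1: store L1 := 11 → I/M/I on L1; bus BusRdX Flush; mem=41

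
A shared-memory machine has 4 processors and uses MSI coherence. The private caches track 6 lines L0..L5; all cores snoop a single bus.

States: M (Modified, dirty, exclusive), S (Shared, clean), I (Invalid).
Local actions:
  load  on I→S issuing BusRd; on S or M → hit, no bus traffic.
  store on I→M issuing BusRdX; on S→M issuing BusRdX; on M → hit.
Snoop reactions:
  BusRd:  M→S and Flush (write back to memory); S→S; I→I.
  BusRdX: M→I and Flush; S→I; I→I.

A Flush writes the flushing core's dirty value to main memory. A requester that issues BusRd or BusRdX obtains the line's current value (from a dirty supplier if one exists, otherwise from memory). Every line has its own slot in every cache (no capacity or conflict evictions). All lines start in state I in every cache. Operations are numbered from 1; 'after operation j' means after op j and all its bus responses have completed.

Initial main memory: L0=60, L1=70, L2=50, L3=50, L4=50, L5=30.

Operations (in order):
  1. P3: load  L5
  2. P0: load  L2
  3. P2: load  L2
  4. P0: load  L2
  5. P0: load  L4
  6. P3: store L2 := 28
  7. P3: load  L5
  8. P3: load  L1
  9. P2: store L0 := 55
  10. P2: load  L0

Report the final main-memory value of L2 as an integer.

memory[L2] = 50

  op1 P3: load  L5 → I/I/I/S on L5; bus BusRd; mem=30
  op2 P0: load  L2 → S/I/I/I on L2; bus BusRd; mem=50
  op3 P2: load  L2 → S/I/S/I on L2; bus BusRd; mem=50
  op4 P0: load  L2 → S/I/S/I on L2; bus (none); mem=50
  op5 P0: load  L4 → S/I/I/I on L4; bus BusRd; mem=50
  op6 P3: store L2 := 28 → I/I/I/M on L2; bus BusRdX; mem=50
  op7 P3: load  L5 → I/I/I/S on L5; bus (none); mem=30
  op8 P3: load  L1 → I/I/I/S on L1; bus BusRd; mem=70
  op9 P2: store L0 := 55 → I/I/M/I on L0; bus BusRdX; mem=60
  op10 P2: load  L0 → I/I/M/I on L0; bus (none); mem=60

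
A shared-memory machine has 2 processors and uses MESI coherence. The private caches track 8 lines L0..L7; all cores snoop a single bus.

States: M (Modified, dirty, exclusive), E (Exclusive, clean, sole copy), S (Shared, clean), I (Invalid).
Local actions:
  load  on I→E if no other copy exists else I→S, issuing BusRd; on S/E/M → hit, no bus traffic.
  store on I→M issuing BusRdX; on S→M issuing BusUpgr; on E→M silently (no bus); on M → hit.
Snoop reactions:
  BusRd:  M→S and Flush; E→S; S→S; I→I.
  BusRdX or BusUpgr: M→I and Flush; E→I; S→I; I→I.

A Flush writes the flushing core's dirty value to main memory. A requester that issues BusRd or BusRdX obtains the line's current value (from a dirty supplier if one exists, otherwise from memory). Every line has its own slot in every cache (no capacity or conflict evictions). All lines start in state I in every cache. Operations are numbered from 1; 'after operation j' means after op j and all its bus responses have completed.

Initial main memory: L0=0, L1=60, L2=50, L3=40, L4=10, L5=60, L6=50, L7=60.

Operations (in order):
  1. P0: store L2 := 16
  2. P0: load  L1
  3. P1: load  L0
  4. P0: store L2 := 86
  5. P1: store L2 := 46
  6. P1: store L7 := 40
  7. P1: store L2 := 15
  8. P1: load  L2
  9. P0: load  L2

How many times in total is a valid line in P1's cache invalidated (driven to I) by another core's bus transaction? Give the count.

step 1: P0: store L2 := 16  ⟶  MI  (L2)  txn=BusRdX  M[L2]=50
step 2: P0: load  L1  ⟶  EI  (L1)  txn=BusRd  M[L1]=60
step 3: P1: load  L0  ⟶  IE  (L0)  txn=BusRd  M[L0]=0
step 4: P0: store L2 := 86  ⟶  MI  (L2)  txn=∅  M[L2]=50
step 5: P1: store L2 := 46  ⟶  IM  (L2)  txn=BusRdX+Flush  M[L2]=86
step 6: P1: store L7 := 40  ⟶  IM  (L7)  txn=BusRdX  M[L7]=60
step 7: P1: store L2 := 15  ⟶  IM  (L2)  txn=∅  M[L2]=86
step 8: P1: load  L2  ⟶  IM  (L2)  txn=∅  M[L2]=86
step 9: P0: load  L2  ⟶  SS  (L2)  txn=BusRd+Flush  M[L2]=15

invalidations = 0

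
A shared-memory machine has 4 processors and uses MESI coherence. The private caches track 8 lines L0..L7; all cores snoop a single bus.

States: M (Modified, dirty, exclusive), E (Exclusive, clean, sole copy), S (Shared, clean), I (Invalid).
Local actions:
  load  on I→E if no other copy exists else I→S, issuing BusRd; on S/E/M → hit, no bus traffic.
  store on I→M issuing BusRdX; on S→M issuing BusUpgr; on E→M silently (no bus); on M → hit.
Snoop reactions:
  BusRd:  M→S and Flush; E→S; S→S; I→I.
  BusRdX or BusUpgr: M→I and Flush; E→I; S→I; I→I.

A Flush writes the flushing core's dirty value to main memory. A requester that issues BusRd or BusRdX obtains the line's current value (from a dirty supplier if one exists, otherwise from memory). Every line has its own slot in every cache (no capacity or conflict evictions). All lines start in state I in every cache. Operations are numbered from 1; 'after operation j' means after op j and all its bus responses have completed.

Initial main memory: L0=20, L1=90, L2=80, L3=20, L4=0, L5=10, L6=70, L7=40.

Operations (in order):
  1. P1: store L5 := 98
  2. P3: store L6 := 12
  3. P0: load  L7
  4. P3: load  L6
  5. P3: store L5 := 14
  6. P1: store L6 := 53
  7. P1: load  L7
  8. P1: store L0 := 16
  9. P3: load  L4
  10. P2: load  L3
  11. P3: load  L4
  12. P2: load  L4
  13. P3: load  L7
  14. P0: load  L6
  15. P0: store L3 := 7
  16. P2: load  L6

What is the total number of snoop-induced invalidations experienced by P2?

  op1 P1: store L5 := 98 → I/M/I/I on L5; bus BusRdX; mem=10
  op2 P3: store L6 := 12 → I/I/I/M on L6; bus BusRdX; mem=70
  op3 P0: load  L7 → E/I/I/I on L7; bus BusRd; mem=40
  op4 P3: load  L6 → I/I/I/M on L6; bus (none); mem=70
  op5 P3: store L5 := 14 → I/I/I/M on L5; bus BusRdX Flush; mem=98
  op6 P1: store L6 := 53 → I/M/I/I on L6; bus BusRdX Flush; mem=12
  op7 P1: load  L7 → S/S/I/I on L7; bus BusRd; mem=40
  op8 P1: store L0 := 16 → I/M/I/I on L0; bus BusRdX; mem=20
  op9 P3: load  L4 → I/I/I/E on L4; bus BusRd; mem=0
  op10 P2: load  L3 → I/I/E/I on L3; bus BusRd; mem=20
  op11 P3: load  L4 → I/I/I/E on L4; bus (none); mem=0
  op12 P2: load  L4 → I/I/S/S on L4; bus BusRd; mem=0
  op13 P3: load  L7 → S/S/I/S on L7; bus BusRd; mem=40
  op14 P0: load  L6 → S/S/I/I on L6; bus BusRd Flush; mem=53
  op15 P0: store L3 := 7 → M/I/I/I on L3; bus BusRdX; mem=20
  op16 P2: load  L6 → S/S/S/I on L6; bus BusRd; mem=53

invalidations = 1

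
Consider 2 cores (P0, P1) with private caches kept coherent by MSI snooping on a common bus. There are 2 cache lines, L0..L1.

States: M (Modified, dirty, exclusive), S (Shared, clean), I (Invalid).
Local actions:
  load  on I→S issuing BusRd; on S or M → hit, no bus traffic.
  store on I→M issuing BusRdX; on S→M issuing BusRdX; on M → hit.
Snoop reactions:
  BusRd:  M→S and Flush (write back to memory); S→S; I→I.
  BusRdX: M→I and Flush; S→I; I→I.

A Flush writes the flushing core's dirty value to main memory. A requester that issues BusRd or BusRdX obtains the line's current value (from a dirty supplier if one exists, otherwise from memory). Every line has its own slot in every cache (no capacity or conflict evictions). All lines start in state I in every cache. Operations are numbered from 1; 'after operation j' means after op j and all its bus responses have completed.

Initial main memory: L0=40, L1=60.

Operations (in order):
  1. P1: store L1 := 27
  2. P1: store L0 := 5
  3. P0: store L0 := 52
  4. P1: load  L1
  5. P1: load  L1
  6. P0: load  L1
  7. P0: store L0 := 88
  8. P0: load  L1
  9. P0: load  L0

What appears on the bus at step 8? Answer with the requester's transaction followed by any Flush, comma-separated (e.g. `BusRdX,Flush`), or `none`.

step 1: P1: store L1 := 27  ⟶  IM  (L1)  txn=BusRdX  M[L1]=60
step 2: P1: store L0 := 5  ⟶  IM  (L0)  txn=BusRdX  M[L0]=40
step 3: P0: store L0 := 52  ⟶  MI  (L0)  txn=BusRdX+Flush  M[L0]=5
step 4: P1: load  L1  ⟶  IM  (L1)  txn=∅  M[L1]=60
step 5: P1: load  L1  ⟶  IM  (L1)  txn=∅  M[L1]=60
step 6: P0: load  L1  ⟶  SS  (L1)  txn=BusRd+Flush  M[L1]=27
step 7: P0: store L0 := 88  ⟶  MI  (L0)  txn=∅  M[L0]=5
step 8: P0: load  L1  ⟶  SS  (L1)  txn=∅  M[L1]=27
step 9: P0: load  L0  ⟶  MI  (L0)  txn=∅  M[L0]=5

bus = none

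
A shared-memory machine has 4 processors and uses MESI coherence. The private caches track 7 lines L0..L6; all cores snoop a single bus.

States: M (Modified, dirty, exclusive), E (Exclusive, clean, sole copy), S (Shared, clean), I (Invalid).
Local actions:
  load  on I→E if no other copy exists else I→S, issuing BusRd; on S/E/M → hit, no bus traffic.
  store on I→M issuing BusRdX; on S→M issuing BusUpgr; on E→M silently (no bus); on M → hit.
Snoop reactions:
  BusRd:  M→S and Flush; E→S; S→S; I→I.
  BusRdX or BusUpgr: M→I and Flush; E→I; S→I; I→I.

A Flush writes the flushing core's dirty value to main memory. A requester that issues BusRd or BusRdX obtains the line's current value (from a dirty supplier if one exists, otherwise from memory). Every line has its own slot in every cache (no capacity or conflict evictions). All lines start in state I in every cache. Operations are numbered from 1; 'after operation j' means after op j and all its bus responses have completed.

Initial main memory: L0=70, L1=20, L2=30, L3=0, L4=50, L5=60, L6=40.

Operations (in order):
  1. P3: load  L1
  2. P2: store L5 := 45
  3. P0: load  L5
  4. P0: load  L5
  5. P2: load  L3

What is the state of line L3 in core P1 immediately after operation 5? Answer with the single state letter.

state = I

1. P3: load  L1  bus=[BusRd]  L1: P0=I P1=I P2=I P3=E  mem[L1]=20
2. P2: store L5 := 45  bus=[BusRdX]  L5: P0=I P1=I P2=M P3=I  mem[L5]=60
3. P0: load  L5  bus=[BusRd,Flush]  L5: P0=S P1=I P2=S P3=I  mem[L5]=45
4. P0: load  L5  bus=[-]  L5: P0=S P1=I P2=S P3=I  mem[L5]=45
5. P2: load  L3  bus=[BusRd]  L3: P0=I P1=I P2=E P3=I  mem[L3]=0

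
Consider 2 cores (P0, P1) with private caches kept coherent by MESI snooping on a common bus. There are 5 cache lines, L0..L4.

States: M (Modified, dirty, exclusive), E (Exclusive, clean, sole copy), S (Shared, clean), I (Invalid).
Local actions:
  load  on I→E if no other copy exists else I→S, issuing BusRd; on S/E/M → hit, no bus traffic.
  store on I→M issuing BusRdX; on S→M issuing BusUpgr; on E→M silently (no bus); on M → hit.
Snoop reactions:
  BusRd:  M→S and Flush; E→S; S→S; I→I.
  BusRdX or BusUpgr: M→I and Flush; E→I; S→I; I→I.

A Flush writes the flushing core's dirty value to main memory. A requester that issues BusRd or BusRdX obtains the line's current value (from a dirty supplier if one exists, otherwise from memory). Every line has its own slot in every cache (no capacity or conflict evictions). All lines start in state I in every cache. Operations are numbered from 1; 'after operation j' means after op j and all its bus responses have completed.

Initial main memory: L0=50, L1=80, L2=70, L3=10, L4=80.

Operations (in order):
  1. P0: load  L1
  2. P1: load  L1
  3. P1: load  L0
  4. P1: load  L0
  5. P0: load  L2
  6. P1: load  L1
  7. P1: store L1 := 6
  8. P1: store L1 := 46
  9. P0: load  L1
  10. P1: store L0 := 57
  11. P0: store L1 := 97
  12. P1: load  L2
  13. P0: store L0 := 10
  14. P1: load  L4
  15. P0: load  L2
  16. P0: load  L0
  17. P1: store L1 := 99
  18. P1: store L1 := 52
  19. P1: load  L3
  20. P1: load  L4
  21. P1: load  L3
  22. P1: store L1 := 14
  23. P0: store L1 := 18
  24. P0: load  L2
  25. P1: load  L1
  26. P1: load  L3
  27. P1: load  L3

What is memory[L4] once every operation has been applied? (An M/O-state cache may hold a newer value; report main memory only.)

memory[L4] = 80

  op1 P0: load  L1 → E/I on L1; bus BusRd; mem=80
  op2 P1: load  L1 → S/S on L1; bus BusRd; mem=80
  op3 P1: load  L0 → I/E on L0; bus BusRd; mem=50
  op4 P1: load  L0 → I/E on L0; bus (none); mem=50
  op5 P0: load  L2 → E/I on L2; bus BusRd; mem=70
  op6 P1: load  L1 → S/S on L1; bus (none); mem=80
  op7 P1: store L1 := 6 → I/M on L1; bus BusUpgr; mem=80
  op8 P1: store L1 := 46 → I/M on L1; bus (none); mem=80
  op9 P0: load  L1 → S/S on L1; bus BusRd Flush; mem=46
  op10 P1: store L0 := 57 → I/M on L0; bus (none); mem=50
  op11 P0: store L1 := 97 → M/I on L1; bus BusUpgr; mem=46
  op12 P1: load  L2 → S/S on L2; bus BusRd; mem=70
  op13 P0: store L0 := 10 → M/I on L0; bus BusRdX Flush; mem=57
  op14 P1: load  L4 → I/E on L4; bus BusRd; mem=80
  op15 P0: load  L2 → S/S on L2; bus (none); mem=70
  op16 P0: load  L0 → M/I on L0; bus (none); mem=57
  op17 P1: store L1 := 99 → I/M on L1; bus BusRdX Flush; mem=97
  op18 P1: store L1 := 52 → I/M on L1; bus (none); mem=97
  op19 P1: load  L3 → I/E on L3; bus BusRd; mem=10
  op20 P1: load  L4 → I/E on L4; bus (none); mem=80
  op21 P1: load  L3 → I/E on L3; bus (none); mem=10
  op22 P1: store L1 := 14 → I/M on L1; bus (none); mem=97
  op23 P0: store L1 := 18 → M/I on L1; bus BusRdX Flush; mem=14
  op24 P0: load  L2 → S/S on L2; bus (none); mem=70
  op25 P1: load  L1 → S/S on L1; bus BusRd Flush; mem=18
  op26 P1: load  L3 → I/E on L3; bus (none); mem=10
  op27 P1: load  L3 → I/E on L3; bus (none); mem=10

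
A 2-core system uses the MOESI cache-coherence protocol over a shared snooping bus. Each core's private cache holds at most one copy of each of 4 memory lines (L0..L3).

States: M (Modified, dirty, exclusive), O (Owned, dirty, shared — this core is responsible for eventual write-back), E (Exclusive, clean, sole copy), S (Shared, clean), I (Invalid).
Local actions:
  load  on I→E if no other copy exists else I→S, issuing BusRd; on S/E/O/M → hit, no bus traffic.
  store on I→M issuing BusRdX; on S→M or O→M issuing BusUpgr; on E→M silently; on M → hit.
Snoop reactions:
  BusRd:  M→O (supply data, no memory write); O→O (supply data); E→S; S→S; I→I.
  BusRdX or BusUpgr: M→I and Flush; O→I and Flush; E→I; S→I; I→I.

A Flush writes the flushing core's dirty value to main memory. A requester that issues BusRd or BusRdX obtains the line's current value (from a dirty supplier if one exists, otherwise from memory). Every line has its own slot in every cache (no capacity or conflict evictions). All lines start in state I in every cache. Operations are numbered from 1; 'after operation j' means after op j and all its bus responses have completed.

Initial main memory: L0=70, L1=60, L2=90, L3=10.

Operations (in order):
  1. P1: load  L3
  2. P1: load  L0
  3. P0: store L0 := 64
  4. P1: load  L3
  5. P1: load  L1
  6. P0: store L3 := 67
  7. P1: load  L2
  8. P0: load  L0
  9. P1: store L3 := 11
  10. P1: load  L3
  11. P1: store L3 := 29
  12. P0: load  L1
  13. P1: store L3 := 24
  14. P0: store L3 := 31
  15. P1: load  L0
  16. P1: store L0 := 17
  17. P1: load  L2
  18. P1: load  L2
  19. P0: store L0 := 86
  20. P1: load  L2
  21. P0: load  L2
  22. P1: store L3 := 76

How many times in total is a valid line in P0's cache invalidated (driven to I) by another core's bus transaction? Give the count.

  op1 P1: load  L3 → I/E on L3; bus BusRd; mem=10
  op2 P1: load  L0 → I/E on L0; bus BusRd; mem=70
  op3 P0: store L0 := 64 → M/I on L0; bus BusRdX; mem=70
  op4 P1: load  L3 → I/E on L3; bus (none); mem=10
  op5 P1: load  L1 → I/E on L1; bus BusRd; mem=60
  op6 P0: store L3 := 67 → M/I on L3; bus BusRdX; mem=10
  op7 P1: load  L2 → I/E on L2; bus BusRd; mem=90
  op8 P0: load  L0 → M/I on L0; bus (none); mem=70
  op9 P1: store L3 := 11 → I/M on L3; bus BusRdX Flush; mem=67
  op10 P1: load  L3 → I/M on L3; bus (none); mem=67
  op11 P1: store L3 := 29 → I/M on L3; bus (none); mem=67
  op12 P0: load  L1 → S/S on L1; bus BusRd; mem=60
  op13 P1: store L3 := 24 → I/M on L3; bus (none); mem=67
  op14 P0: store L3 := 31 → M/I on L3; bus BusRdX Flush; mem=24
  op15 P1: load  L0 → O/S on L0; bus BusRd; mem=70
  op16 P1: store L0 := 17 → I/M on L0; bus BusUpgr Flush; mem=64
  op17 P1: load  L2 → I/E on L2; bus (none); mem=90
  op18 P1: load  L2 → I/E on L2; bus (none); mem=90
  op19 P0: store L0 := 86 → M/I on L0; bus BusRdX Flush; mem=17
  op20 P1: load  L2 → I/E on L2; bus (none); mem=90
  op21 P0: load  L2 → S/S on L2; bus BusRd; mem=90
  op22 P1: store L3 := 76 → I/M on L3; bus BusRdX Flush; mem=31

invalidations = 3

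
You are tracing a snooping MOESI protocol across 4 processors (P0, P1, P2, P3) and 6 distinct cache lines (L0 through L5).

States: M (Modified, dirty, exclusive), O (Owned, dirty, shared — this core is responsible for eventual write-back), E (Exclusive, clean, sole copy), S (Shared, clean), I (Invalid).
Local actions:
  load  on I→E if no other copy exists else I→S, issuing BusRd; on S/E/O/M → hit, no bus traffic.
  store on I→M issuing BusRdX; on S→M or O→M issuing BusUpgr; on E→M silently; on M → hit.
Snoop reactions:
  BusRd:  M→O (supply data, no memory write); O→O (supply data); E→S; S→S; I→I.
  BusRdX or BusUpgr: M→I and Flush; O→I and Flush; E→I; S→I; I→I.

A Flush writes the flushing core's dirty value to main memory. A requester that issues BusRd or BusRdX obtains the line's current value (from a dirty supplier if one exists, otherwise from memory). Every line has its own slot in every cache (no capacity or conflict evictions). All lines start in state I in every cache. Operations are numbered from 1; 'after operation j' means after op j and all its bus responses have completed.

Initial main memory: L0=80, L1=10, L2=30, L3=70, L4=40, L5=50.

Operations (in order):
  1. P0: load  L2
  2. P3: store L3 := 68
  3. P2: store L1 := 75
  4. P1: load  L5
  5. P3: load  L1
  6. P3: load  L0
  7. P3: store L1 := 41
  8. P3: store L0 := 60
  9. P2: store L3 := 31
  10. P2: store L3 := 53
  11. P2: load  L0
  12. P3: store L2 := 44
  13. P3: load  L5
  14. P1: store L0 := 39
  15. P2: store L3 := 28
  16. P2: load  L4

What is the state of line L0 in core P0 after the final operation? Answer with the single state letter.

[1] P0: load  L2 | P0:E(30), P1:I, P2:I, P3:I | bus: BusRd
[2] P3: store L3 := 68 | P0:I, P1:I, P2:I, P3:M(68) | bus: BusRdX
[3] P2: store L1 := 75 | P0:I, P1:I, P2:M(75), P3:I | bus: BusRdX
[4] P1: load  L5 | P0:I, P1:E(50), P2:I, P3:I | bus: BusRd
[5] P3: load  L1 | P0:I, P1:I, P2:O(75), P3:S(75) | bus: BusRd
[6] P3: load  L0 | P0:I, P1:I, P2:I, P3:E(80) | bus: BusRd
[7] P3: store L1 := 41 | P0:I, P1:I, P2:I, P3:M(41) | bus: BusUpgr,Flush
[8] P3: store L0 := 60 | P0:I, P1:I, P2:I, P3:M(60) | bus: none
[9] P2: store L3 := 31 | P0:I, P1:I, P2:M(31), P3:I | bus: BusRdX,Flush
[10] P2: store L3 := 53 | P0:I, P1:I, P2:M(53), P3:I | bus: none
[11] P2: load  L0 | P0:I, P1:I, P2:S(60), P3:O(60) | bus: BusRd
[12] P3: store L2 := 44 | P0:I, P1:I, P2:I, P3:M(44) | bus: BusRdX
[13] P3: load  L5 | P0:I, P1:S(50), P2:I, P3:S(50) | bus: BusRd
[14] P1: store L0 := 39 | P0:I, P1:M(39), P2:I, P3:I | bus: BusRdX,Flush
[15] P2: store L3 := 28 | P0:I, P1:I, P2:M(28), P3:I | bus: none
[16] P2: load  L4 | P0:I, P1:I, P2:E(40), P3:I | bus: BusRd

state = I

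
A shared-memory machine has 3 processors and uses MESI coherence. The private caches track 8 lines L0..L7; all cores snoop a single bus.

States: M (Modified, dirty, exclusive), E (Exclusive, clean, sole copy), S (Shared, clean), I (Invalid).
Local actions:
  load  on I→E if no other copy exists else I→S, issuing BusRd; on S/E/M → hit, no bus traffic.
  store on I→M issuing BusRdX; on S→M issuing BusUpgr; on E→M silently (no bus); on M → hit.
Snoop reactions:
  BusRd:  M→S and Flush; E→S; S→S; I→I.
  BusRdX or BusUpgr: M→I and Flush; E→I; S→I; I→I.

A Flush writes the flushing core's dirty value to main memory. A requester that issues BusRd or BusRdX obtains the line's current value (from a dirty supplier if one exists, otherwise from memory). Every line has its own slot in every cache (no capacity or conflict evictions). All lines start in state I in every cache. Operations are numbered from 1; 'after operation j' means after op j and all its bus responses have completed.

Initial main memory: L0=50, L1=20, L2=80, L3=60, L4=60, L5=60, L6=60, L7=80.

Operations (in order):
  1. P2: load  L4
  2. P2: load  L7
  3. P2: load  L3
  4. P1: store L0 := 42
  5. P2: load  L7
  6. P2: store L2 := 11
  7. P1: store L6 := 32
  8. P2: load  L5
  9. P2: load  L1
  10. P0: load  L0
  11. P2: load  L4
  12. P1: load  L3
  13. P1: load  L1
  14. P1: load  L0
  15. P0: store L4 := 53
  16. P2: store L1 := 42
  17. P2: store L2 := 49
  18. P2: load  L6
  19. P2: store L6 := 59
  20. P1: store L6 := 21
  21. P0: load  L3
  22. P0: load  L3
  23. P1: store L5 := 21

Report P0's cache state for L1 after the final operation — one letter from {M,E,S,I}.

state = I

  op1 P2: load  L4 → I/I/E on L4; bus BusRd; mem=60
  op2 P2: load  L7 → I/I/E on L7; bus BusRd; mem=80
  op3 P2: load  L3 → I/I/E on L3; bus BusRd; mem=60
  op4 P1: store L0 := 42 → I/M/I on L0; bus BusRdX; mem=50
  op5 P2: load  L7 → I/I/E on L7; bus (none); mem=80
  op6 P2: store L2 := 11 → I/I/M on L2; bus BusRdX; mem=80
  op7 P1: store L6 := 32 → I/M/I on L6; bus BusRdX; mem=60
  op8 P2: load  L5 → I/I/E on L5; bus BusRd; mem=60
  op9 P2: load  L1 → I/I/E on L1; bus BusRd; mem=20
  op10 P0: load  L0 → S/S/I on L0; bus BusRd Flush; mem=42
  op11 P2: load  L4 → I/I/E on L4; bus (none); mem=60
  op12 P1: load  L3 → I/S/S on L3; bus BusRd; mem=60
  op13 P1: load  L1 → I/S/S on L1; bus BusRd; mem=20
  op14 P1: load  L0 → S/S/I on L0; bus (none); mem=42
  op15 P0: store L4 := 53 → M/I/I on L4; bus BusRdX; mem=60
  op16 P2: store L1 := 42 → I/I/M on L1; bus BusUpgr; mem=20
  op17 P2: store L2 := 49 → I/I/M on L2; bus (none); mem=80
  op18 P2: load  L6 → I/S/S on L6; bus BusRd Flush; mem=32
  op19 P2: store L6 := 59 → I/I/M on L6; bus BusUpgr; mem=32
  op20 P1: store L6 := 21 → I/M/I on L6; bus BusRdX Flush; mem=59
  op21 P0: load  L3 → S/S/S on L3; bus BusRd; mem=60
  op22 P0: load  L3 → S/S/S on L3; bus (none); mem=60
  op23 P1: store L5 := 21 → I/M/I on L5; bus BusRdX; mem=60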